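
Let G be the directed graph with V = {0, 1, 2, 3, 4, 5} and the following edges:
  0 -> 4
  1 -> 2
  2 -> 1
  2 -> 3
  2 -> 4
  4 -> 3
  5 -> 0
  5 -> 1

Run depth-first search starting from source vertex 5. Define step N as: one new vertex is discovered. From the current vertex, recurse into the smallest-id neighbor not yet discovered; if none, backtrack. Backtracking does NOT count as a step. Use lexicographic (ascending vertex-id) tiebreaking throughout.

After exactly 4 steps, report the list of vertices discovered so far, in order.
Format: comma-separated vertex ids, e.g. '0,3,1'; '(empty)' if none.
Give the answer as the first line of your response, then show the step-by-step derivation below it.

5,0,4,3

step 1: discover 5; path=5; order=5
step 2: discover 0; path=5>0; order=5,0
step 3: discover 4; path=5>0>4; order=5,0,4
step 4: discover 3; path=5>0>4>3; order=5,0,4,3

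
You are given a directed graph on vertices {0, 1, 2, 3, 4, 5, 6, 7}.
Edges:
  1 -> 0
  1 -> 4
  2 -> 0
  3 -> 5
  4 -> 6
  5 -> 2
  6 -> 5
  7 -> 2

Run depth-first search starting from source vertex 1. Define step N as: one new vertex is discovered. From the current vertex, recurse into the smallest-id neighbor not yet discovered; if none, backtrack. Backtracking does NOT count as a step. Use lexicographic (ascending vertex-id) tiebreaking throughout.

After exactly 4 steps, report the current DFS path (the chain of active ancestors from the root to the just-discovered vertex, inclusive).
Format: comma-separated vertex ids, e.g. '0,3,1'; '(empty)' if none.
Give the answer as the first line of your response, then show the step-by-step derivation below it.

1,4,6

step 1: discover 1; path=1; order=1
step 2: discover 0; path=1>0; order=1,0
step 3: discover 4; path=1>4; order=1,0,4
step 4: discover 6; path=1>4>6; order=1,0,4,6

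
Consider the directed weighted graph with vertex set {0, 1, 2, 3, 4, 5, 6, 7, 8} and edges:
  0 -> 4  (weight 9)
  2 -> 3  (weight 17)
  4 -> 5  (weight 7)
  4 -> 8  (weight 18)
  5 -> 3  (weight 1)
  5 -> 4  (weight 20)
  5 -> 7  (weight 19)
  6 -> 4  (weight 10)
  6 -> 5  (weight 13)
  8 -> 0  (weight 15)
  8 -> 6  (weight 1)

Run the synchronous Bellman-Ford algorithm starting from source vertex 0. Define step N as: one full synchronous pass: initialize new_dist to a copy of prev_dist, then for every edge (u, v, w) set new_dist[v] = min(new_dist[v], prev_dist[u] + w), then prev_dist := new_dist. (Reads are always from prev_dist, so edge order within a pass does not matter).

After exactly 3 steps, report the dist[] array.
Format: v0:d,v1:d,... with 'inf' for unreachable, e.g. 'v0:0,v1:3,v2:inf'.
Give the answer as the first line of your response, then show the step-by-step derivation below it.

v0:0,v1:inf,v2:inf,v3:17,v4:9,v5:16,v6:28,v7:35,v8:27

step 1: dist = v0:0,v1:inf,v2:inf,v3:inf,v4:9,v5:inf,v6:inf,v7:inf,v8:inf
step 2: dist = v0:0,v1:inf,v2:inf,v3:inf,v4:9,v5:16,v6:inf,v7:inf,v8:27
step 3: dist = v0:0,v1:inf,v2:inf,v3:17,v4:9,v5:16,v6:28,v7:35,v8:27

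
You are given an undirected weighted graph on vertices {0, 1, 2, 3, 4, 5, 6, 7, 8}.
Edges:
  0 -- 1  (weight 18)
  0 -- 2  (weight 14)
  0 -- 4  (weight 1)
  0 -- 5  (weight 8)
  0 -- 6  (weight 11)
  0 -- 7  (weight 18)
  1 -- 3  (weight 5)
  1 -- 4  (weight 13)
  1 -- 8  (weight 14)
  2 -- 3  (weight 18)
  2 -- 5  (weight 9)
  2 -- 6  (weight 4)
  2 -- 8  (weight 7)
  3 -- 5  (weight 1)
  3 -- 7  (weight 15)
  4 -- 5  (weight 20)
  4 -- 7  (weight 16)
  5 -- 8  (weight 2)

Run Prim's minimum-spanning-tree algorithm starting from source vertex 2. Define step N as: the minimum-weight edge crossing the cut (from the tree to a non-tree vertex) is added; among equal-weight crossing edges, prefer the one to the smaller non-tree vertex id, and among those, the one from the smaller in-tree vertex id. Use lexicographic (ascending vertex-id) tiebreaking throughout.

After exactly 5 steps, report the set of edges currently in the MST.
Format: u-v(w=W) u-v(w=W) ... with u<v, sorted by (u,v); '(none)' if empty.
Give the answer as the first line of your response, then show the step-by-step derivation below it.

1-3(w=5) 2-6(w=4) 2-8(w=7) 3-5(w=1) 5-8(w=2)

step 1: add edge 2-6 (w=4); MST = {2-6(w=4)}
step 2: add edge 2-8 (w=7); MST = {2-6(w=4) 2-8(w=7)}
step 3: add edge 5-8 (w=2); MST = {2-6(w=4) 2-8(w=7) 5-8(w=2)}
step 4: add edge 3-5 (w=1); MST = {2-6(w=4) 2-8(w=7) 3-5(w=1) 5-8(w=2)}
step 5: add edge 1-3 (w=5); MST = {1-3(w=5) 2-6(w=4) 2-8(w=7) 3-5(w=1) 5-8(w=2)}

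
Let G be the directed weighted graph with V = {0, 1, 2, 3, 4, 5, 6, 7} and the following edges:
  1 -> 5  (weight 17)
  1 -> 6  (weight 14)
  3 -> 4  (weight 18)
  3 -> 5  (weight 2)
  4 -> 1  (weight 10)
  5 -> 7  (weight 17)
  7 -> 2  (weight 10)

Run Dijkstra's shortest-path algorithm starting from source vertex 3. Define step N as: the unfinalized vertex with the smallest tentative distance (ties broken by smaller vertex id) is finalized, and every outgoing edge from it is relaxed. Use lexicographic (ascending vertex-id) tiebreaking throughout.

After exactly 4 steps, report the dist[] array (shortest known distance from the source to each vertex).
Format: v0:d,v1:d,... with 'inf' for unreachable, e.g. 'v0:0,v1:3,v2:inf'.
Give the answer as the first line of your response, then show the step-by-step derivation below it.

v0:inf,v1:28,v2:29,v3:0,v4:18,v5:2,v6:inf,v7:19

step 1: dist = v0:inf,v1:inf,v2:inf,v3:0,v4:18,v5:2,v6:inf,v7:inf
step 2: dist = v0:inf,v1:inf,v2:inf,v3:0,v4:18,v5:2,v6:inf,v7:19
step 3: dist = v0:inf,v1:28,v2:inf,v3:0,v4:18,v5:2,v6:inf,v7:19
step 4: dist = v0:inf,v1:28,v2:29,v3:0,v4:18,v5:2,v6:inf,v7:19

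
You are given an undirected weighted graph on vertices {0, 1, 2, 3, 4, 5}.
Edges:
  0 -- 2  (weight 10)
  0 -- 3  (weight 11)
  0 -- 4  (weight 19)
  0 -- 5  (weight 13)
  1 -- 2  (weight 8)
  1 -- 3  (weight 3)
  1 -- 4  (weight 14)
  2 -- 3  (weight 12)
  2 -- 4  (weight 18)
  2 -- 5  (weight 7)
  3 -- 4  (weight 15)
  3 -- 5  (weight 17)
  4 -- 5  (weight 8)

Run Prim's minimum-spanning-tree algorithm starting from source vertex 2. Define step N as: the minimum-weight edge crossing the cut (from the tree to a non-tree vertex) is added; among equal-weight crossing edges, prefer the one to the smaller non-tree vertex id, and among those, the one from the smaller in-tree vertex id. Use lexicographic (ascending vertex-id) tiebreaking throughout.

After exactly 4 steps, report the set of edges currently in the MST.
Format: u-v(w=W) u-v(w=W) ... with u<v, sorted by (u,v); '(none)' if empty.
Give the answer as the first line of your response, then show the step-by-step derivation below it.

1-2(w=8) 1-3(w=3) 2-5(w=7) 4-5(w=8)

step 1: add edge 2-5 (w=7); MST = {2-5(w=7)}
step 2: add edge 1-2 (w=8); MST = {1-2(w=8) 2-5(w=7)}
step 3: add edge 1-3 (w=3); MST = {1-2(w=8) 1-3(w=3) 2-5(w=7)}
step 4: add edge 4-5 (w=8); MST = {1-2(w=8) 1-3(w=3) 2-5(w=7) 4-5(w=8)}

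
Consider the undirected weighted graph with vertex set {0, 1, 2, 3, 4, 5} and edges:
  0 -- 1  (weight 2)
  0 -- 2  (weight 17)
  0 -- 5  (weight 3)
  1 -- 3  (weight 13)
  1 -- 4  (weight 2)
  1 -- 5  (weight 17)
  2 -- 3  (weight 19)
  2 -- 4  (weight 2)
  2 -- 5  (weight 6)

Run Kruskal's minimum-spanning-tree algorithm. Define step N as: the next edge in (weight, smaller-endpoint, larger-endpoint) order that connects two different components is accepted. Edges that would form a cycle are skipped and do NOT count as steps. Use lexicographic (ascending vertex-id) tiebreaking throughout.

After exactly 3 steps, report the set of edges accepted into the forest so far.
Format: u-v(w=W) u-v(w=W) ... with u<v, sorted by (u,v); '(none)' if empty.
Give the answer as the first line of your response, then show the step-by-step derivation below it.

0-1(w=2) 1-4(w=2) 2-4(w=2)

step 1: add edge 0-1 (w=2); MST = {0-1(w=2)}
step 2: add edge 1-4 (w=2); MST = {0-1(w=2) 1-4(w=2)}
step 3: add edge 2-4 (w=2); MST = {0-1(w=2) 1-4(w=2) 2-4(w=2)}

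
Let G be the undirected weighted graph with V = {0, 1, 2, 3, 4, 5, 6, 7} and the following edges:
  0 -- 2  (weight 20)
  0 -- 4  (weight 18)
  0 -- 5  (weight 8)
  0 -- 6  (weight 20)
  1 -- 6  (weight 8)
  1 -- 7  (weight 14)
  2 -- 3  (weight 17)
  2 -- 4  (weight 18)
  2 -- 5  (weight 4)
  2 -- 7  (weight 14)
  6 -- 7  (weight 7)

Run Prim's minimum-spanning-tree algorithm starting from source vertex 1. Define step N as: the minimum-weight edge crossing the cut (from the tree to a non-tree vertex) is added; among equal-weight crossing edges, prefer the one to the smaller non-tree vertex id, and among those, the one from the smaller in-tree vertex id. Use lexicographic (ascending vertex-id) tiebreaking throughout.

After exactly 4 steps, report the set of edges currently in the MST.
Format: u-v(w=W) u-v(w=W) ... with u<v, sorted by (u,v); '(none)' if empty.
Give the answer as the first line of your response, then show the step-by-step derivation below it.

1-6(w=8) 2-5(w=4) 2-7(w=14) 6-7(w=7)

step 1: add edge 1-6 (w=8); MST = {1-6(w=8)}
step 2: add edge 6-7 (w=7); MST = {1-6(w=8) 6-7(w=7)}
step 3: add edge 2-7 (w=14); MST = {1-6(w=8) 2-7(w=14) 6-7(w=7)}
step 4: add edge 2-5 (w=4); MST = {1-6(w=8) 2-5(w=4) 2-7(w=14) 6-7(w=7)}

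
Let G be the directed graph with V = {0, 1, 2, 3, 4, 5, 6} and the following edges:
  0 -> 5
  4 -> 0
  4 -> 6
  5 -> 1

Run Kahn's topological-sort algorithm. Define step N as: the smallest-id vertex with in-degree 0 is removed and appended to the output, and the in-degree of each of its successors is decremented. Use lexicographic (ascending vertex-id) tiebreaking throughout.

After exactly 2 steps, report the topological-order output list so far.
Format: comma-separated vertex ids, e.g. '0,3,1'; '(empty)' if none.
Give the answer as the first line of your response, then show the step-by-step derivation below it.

2,3

step 1: output 2; order=[2]; indeg=(1,1,0,0,0,1,1)
step 2: output 3; order=[2,3]; indeg=(1,1,0,0,0,1,1)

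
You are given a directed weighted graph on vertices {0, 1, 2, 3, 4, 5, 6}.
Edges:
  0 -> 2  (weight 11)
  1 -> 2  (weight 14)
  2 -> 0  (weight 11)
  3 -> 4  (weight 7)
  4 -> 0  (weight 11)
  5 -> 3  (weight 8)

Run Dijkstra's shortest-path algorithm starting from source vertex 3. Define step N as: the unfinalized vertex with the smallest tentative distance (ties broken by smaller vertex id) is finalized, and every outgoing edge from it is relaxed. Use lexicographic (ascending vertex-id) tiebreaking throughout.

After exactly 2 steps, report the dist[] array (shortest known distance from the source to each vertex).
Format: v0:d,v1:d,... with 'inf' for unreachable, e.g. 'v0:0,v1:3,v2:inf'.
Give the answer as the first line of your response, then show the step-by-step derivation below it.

v0:18,v1:inf,v2:inf,v3:0,v4:7,v5:inf,v6:inf

step 1: dist = v0:inf,v1:inf,v2:inf,v3:0,v4:7,v5:inf,v6:inf
step 2: dist = v0:18,v1:inf,v2:inf,v3:0,v4:7,v5:inf,v6:inf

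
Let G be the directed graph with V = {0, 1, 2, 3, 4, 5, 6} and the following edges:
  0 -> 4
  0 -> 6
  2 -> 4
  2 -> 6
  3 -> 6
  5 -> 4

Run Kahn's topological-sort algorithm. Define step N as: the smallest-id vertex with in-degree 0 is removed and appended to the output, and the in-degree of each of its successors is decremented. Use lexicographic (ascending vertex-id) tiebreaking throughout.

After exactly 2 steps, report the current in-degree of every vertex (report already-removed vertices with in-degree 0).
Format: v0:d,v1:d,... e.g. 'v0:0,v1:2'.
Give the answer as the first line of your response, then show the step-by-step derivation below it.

v0:0,v1:0,v2:0,v3:0,v4:2,v5:0,v6:2

step 1: output 0; order=[0]; indeg=(0,0,0,0,2,0,2)
step 2: output 1; order=[0,1]; indeg=(0,0,0,0,2,0,2)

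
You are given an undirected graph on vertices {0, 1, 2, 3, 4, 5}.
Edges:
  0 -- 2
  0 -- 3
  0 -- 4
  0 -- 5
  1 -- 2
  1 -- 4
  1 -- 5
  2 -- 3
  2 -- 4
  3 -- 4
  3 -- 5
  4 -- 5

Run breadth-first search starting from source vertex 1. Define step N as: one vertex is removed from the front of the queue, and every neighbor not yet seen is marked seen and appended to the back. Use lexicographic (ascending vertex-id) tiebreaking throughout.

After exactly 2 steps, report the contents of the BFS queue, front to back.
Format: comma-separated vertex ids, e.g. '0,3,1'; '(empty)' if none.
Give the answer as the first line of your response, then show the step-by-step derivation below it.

4,5,0,3

step 1: dequeue 1; queue=[2,4,5]; order=1
step 2: dequeue 2; queue=[4,5,0,3]; order=1,2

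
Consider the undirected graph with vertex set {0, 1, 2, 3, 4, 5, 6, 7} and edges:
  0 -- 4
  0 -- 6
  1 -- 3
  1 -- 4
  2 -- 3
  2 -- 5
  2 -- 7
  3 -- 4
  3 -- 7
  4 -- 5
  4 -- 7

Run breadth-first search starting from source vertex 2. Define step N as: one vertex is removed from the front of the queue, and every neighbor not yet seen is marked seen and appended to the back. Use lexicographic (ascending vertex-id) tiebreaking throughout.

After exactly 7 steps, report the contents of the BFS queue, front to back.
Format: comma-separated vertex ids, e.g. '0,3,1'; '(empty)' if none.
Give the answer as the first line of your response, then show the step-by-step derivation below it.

6

step 1: dequeue 2; queue=[3,5,7]; order=2
step 2: dequeue 3; queue=[5,7,1,4]; order=2,3
step 3: dequeue 5; queue=[7,1,4]; order=2,3,5
step 4: dequeue 7; queue=[1,4]; order=2,3,5,7
step 5: dequeue 1; queue=[4]; order=2,3,5,7,1
step 6: dequeue 4; queue=[0]; order=2,3,5,7,1,4
step 7: dequeue 0; queue=[6]; order=2,3,5,7,1,4,0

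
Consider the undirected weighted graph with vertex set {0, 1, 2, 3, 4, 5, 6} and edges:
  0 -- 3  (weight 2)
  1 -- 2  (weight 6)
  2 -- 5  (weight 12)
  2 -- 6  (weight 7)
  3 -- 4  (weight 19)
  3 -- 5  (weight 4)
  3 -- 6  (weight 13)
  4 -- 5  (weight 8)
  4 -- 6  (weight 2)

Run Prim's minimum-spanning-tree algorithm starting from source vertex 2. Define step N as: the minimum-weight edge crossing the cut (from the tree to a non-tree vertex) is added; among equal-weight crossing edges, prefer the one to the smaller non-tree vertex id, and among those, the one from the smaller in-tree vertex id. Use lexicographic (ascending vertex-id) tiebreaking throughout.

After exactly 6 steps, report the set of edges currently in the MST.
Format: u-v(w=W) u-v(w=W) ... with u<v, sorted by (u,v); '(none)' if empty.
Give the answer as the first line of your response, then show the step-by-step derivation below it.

0-3(w=2) 1-2(w=6) 2-6(w=7) 3-5(w=4) 4-5(w=8) 4-6(w=2)

step 1: add edge 1-2 (w=6); MST = {1-2(w=6)}
step 2: add edge 2-6 (w=7); MST = {1-2(w=6) 2-6(w=7)}
step 3: add edge 4-6 (w=2); MST = {1-2(w=6) 2-6(w=7) 4-6(w=2)}
step 4: add edge 4-5 (w=8); MST = {1-2(w=6) 2-6(w=7) 4-5(w=8) 4-6(w=2)}
step 5: add edge 3-5 (w=4); MST = {1-2(w=6) 2-6(w=7) 3-5(w=4) 4-5(w=8) 4-6(w=2)}
step 6: add edge 0-3 (w=2); MST = {0-3(w=2) 1-2(w=6) 2-6(w=7) 3-5(w=4) 4-5(w=8) 4-6(w=2)}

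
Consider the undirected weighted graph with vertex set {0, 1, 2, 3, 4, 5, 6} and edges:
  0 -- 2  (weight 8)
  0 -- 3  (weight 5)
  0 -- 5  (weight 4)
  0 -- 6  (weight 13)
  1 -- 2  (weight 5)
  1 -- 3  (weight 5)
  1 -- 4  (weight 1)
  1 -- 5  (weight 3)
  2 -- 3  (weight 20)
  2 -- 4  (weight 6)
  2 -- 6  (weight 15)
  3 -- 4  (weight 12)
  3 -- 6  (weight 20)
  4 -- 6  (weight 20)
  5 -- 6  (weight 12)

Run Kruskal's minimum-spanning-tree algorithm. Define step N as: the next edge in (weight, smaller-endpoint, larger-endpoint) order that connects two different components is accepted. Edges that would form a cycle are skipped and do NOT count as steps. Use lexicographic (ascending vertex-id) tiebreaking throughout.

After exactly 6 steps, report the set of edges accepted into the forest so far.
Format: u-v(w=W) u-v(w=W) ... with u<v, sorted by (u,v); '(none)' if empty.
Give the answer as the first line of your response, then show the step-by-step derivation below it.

0-3(w=5) 0-5(w=4) 1-2(w=5) 1-4(w=1) 1-5(w=3) 5-6(w=12)

step 1: add edge 1-4 (w=1); MST = {1-4(w=1)}
step 2: add edge 1-5 (w=3); MST = {1-4(w=1) 1-5(w=3)}
step 3: add edge 0-5 (w=4); MST = {0-5(w=4) 1-4(w=1) 1-5(w=3)}
step 4: add edge 0-3 (w=5); MST = {0-3(w=5) 0-5(w=4) 1-4(w=1) 1-5(w=3)}
step 5: add edge 1-2 (w=5); MST = {0-3(w=5) 0-5(w=4) 1-2(w=5) 1-4(w=1) 1-5(w=3)}
step 6: add edge 5-6 (w=12); MST = {0-3(w=5) 0-5(w=4) 1-2(w=5) 1-4(w=1) 1-5(w=3) 5-6(w=12)}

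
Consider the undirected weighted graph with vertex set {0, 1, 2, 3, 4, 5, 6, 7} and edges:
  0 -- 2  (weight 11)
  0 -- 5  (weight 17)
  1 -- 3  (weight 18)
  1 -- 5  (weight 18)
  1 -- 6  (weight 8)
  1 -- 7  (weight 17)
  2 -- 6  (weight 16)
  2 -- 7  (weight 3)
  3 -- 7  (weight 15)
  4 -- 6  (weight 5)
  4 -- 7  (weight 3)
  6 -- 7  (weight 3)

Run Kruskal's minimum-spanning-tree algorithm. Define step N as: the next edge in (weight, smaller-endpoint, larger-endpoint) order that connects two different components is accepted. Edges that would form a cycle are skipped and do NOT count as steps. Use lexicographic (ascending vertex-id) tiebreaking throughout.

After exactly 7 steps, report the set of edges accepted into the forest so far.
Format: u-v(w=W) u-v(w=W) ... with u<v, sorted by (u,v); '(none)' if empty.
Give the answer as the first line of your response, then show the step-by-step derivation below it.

0-2(w=11) 0-5(w=17) 1-6(w=8) 2-7(w=3) 3-7(w=15) 4-7(w=3) 6-7(w=3)

step 1: add edge 2-7 (w=3); MST = {2-7(w=3)}
step 2: add edge 4-7 (w=3); MST = {2-7(w=3) 4-7(w=3)}
step 3: add edge 6-7 (w=3); MST = {2-7(w=3) 4-7(w=3) 6-7(w=3)}
step 4: add edge 1-6 (w=8); MST = {1-6(w=8) 2-7(w=3) 4-7(w=3) 6-7(w=3)}
step 5: add edge 0-2 (w=11); MST = {0-2(w=11) 1-6(w=8) 2-7(w=3) 4-7(w=3) 6-7(w=3)}
step 6: add edge 3-7 (w=15); MST = {0-2(w=11) 1-6(w=8) 2-7(w=3) 3-7(w=15) 4-7(w=3) 6-7(w=3)}
step 7: add edge 0-5 (w=17); MST = {0-2(w=11) 0-5(w=17) 1-6(w=8) 2-7(w=3) 3-7(w=15) 4-7(w=3) 6-7(w=3)}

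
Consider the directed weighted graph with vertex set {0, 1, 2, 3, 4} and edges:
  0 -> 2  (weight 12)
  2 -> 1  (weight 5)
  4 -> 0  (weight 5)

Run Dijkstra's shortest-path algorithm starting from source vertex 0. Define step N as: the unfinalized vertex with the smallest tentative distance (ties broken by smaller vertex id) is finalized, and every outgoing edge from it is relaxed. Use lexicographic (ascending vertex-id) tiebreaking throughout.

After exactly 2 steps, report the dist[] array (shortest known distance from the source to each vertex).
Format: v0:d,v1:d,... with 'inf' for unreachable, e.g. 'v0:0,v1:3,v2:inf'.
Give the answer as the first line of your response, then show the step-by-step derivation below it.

v0:0,v1:17,v2:12,v3:inf,v4:inf

step 1: dist = v0:0,v1:inf,v2:12,v3:inf,v4:inf
step 2: dist = v0:0,v1:17,v2:12,v3:inf,v4:inf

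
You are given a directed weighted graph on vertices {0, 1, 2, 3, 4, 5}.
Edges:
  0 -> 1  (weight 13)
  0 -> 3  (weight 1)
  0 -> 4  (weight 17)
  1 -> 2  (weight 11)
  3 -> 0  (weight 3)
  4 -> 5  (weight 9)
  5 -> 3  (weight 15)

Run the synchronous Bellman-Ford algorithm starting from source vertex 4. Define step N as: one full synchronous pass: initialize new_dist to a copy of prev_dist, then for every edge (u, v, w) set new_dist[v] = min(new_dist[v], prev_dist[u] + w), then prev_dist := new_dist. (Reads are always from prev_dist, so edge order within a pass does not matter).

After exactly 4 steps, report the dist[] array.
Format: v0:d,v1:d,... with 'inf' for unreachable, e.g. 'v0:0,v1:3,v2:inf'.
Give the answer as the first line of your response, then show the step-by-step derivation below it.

v0:27,v1:40,v2:inf,v3:24,v4:0,v5:9

step 1: dist = v0:inf,v1:inf,v2:inf,v3:inf,v4:0,v5:9
step 2: dist = v0:inf,v1:inf,v2:inf,v3:24,v4:0,v5:9
step 3: dist = v0:27,v1:inf,v2:inf,v3:24,v4:0,v5:9
step 4: dist = v0:27,v1:40,v2:inf,v3:24,v4:0,v5:9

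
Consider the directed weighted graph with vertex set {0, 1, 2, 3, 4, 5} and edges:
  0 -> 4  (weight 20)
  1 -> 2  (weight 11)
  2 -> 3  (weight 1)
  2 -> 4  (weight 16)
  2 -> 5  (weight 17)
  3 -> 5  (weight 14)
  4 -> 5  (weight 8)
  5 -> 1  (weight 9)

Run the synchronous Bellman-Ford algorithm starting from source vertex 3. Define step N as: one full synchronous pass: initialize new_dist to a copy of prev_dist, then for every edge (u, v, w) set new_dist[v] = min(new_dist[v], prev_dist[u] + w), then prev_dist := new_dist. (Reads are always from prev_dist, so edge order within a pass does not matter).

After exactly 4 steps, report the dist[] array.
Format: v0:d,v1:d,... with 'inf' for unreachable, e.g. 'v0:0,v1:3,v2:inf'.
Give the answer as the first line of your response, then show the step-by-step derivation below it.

v0:inf,v1:23,v2:34,v3:0,v4:50,v5:14

step 1: dist = v0:inf,v1:inf,v2:inf,v3:0,v4:inf,v5:14
step 2: dist = v0:inf,v1:23,v2:inf,v3:0,v4:inf,v5:14
step 3: dist = v0:inf,v1:23,v2:34,v3:0,v4:inf,v5:14
step 4: dist = v0:inf,v1:23,v2:34,v3:0,v4:50,v5:14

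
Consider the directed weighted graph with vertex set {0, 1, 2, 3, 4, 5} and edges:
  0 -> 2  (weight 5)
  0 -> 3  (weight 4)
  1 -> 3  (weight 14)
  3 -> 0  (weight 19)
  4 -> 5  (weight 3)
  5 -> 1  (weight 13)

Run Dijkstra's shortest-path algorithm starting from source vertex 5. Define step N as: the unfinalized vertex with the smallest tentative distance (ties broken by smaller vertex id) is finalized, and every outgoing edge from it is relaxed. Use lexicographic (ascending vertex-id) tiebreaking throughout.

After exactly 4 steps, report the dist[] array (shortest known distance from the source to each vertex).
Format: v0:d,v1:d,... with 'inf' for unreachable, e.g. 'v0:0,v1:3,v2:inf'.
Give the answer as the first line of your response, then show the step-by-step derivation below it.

v0:46,v1:13,v2:51,v3:27,v4:inf,v5:0

step 1: dist = v0:inf,v1:13,v2:inf,v3:inf,v4:inf,v5:0
step 2: dist = v0:inf,v1:13,v2:inf,v3:27,v4:inf,v5:0
step 3: dist = v0:46,v1:13,v2:inf,v3:27,v4:inf,v5:0
step 4: dist = v0:46,v1:13,v2:51,v3:27,v4:inf,v5:0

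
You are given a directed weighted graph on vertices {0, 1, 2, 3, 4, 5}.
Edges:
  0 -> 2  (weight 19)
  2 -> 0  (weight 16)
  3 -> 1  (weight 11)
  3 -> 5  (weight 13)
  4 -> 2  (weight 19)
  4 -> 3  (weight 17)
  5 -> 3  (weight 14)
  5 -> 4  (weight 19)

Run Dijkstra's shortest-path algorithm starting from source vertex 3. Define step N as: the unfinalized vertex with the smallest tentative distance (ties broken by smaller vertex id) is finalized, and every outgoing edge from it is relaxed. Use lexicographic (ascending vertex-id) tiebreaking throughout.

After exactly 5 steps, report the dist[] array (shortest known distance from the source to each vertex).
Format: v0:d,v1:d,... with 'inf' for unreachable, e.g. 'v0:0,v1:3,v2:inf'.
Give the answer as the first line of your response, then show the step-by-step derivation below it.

v0:67,v1:11,v2:51,v3:0,v4:32,v5:13

step 1: dist = v0:inf,v1:11,v2:inf,v3:0,v4:inf,v5:13
step 2: dist = v0:inf,v1:11,v2:inf,v3:0,v4:inf,v5:13
step 3: dist = v0:inf,v1:11,v2:inf,v3:0,v4:32,v5:13
step 4: dist = v0:inf,v1:11,v2:51,v3:0,v4:32,v5:13
step 5: dist = v0:67,v1:11,v2:51,v3:0,v4:32,v5:13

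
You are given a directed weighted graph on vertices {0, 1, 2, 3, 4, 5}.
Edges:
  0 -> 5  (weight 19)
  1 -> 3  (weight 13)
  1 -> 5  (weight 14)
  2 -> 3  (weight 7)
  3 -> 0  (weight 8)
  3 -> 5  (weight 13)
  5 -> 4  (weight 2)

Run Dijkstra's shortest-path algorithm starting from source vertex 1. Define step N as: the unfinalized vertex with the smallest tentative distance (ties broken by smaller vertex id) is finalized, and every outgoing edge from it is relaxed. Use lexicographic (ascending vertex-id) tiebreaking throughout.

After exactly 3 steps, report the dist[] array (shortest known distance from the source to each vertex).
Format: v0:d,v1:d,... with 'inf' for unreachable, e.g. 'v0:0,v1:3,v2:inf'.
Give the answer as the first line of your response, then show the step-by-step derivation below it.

v0:21,v1:0,v2:inf,v3:13,v4:16,v5:14

step 1: dist = v0:inf,v1:0,v2:inf,v3:13,v4:inf,v5:14
step 2: dist = v0:21,v1:0,v2:inf,v3:13,v4:inf,v5:14
step 3: dist = v0:21,v1:0,v2:inf,v3:13,v4:16,v5:14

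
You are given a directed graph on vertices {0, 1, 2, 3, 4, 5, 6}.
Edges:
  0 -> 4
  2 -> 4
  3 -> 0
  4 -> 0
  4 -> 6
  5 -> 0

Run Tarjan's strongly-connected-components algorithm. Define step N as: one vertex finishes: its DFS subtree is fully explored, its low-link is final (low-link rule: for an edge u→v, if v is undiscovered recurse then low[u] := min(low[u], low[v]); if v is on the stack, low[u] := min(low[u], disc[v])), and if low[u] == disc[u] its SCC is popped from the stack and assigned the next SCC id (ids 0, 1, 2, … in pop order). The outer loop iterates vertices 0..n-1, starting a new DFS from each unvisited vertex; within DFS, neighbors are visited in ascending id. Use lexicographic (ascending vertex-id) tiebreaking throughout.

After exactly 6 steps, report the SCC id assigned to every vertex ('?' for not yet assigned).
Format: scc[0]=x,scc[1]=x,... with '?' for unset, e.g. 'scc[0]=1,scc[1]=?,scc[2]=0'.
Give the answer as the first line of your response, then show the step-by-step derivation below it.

scc[0]=1,scc[1]=2,scc[2]=3,scc[3]=4,scc[4]=1,scc[5]=?,scc[6]=0

step 1: low=(low[0]=0,low[1]=?,low[2]=?,low[3]=?,low[4]=0,low[5]=?,low[6]=2); scc=(scc[0]=?,scc[1]=?,scc[2]=?,scc[3]=?,scc[4]=?,scc[5]=?,scc[6]=0)
step 2: low=(low[0]=0,low[1]=?,low[2]=?,low[3]=?,low[4]=0,low[5]=?,low[6]=2); scc=(scc[0]=?,scc[1]=?,scc[2]=?,scc[3]=?,scc[4]=?,scc[5]=?,scc[6]=0)
step 3: low=(low[0]=0,low[1]=?,low[2]=?,low[3]=?,low[4]=0,low[5]=?,low[6]=2); scc=(scc[0]=1,scc[1]=?,scc[2]=?,scc[3]=?,scc[4]=1,scc[5]=?,scc[6]=0)
step 4: low=(low[0]=0,low[1]=3,low[2]=?,low[3]=?,low[4]=0,low[5]=?,low[6]=2); scc=(scc[0]=1,scc[1]=2,scc[2]=?,scc[3]=?,scc[4]=1,scc[5]=?,scc[6]=0)
step 5: low=(low[0]=0,low[1]=3,low[2]=4,low[3]=?,low[4]=0,low[5]=?,low[6]=2); scc=(scc[0]=1,scc[1]=2,scc[2]=3,scc[3]=?,scc[4]=1,scc[5]=?,scc[6]=0)
step 6: low=(low[0]=0,low[1]=3,low[2]=4,low[3]=5,low[4]=0,low[5]=?,low[6]=2); scc=(scc[0]=1,scc[1]=2,scc[2]=3,scc[3]=4,scc[4]=1,scc[5]=?,scc[6]=0)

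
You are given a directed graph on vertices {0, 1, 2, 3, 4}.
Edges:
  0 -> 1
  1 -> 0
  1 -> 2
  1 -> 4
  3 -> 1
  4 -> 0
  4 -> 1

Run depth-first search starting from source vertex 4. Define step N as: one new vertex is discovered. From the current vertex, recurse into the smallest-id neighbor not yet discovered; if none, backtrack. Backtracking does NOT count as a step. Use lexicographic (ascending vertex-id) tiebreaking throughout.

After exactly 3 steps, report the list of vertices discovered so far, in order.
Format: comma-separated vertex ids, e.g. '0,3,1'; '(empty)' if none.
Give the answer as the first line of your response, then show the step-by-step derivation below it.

4,0,1

step 1: discover 4; path=4; order=4
step 2: discover 0; path=4>0; order=4,0
step 3: discover 1; path=4>0>1; order=4,0,1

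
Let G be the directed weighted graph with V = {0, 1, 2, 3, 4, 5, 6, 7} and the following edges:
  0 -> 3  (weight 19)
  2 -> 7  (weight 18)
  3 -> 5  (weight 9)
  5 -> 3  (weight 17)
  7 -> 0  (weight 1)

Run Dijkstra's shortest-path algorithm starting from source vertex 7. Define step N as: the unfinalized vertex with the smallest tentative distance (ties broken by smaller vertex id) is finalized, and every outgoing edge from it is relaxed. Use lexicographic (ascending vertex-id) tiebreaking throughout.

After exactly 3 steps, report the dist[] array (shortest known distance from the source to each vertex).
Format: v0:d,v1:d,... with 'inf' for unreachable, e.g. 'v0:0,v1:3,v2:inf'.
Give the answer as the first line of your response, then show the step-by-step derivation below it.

v0:1,v1:inf,v2:inf,v3:20,v4:inf,v5:29,v6:inf,v7:0

step 1: dist = v0:1,v1:inf,v2:inf,v3:inf,v4:inf,v5:inf,v6:inf,v7:0
step 2: dist = v0:1,v1:inf,v2:inf,v3:20,v4:inf,v5:inf,v6:inf,v7:0
step 3: dist = v0:1,v1:inf,v2:inf,v3:20,v4:inf,v5:29,v6:inf,v7:0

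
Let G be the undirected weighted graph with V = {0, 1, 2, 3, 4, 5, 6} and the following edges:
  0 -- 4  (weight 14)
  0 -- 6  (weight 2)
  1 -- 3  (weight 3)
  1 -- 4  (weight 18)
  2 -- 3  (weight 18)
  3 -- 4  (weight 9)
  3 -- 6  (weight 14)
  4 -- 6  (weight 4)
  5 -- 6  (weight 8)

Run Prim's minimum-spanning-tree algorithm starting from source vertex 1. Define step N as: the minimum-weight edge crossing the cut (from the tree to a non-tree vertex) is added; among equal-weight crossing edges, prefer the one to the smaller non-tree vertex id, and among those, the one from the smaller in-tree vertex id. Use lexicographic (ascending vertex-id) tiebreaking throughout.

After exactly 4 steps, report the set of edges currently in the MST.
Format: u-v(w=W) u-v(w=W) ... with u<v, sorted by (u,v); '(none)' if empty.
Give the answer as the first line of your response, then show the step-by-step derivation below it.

0-6(w=2) 1-3(w=3) 3-4(w=9) 4-6(w=4)

step 1: add edge 1-3 (w=3); MST = {1-3(w=3)}
step 2: add edge 3-4 (w=9); MST = {1-3(w=3) 3-4(w=9)}
step 3: add edge 4-6 (w=4); MST = {1-3(w=3) 3-4(w=9) 4-6(w=4)}
step 4: add edge 0-6 (w=2); MST = {0-6(w=2) 1-3(w=3) 3-4(w=9) 4-6(w=4)}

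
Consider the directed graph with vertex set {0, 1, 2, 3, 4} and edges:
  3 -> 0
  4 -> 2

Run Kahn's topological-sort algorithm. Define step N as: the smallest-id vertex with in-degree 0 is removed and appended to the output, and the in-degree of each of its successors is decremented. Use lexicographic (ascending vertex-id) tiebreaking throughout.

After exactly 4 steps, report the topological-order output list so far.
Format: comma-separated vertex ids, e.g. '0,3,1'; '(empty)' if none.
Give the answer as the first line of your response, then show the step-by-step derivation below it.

1,3,0,4

step 1: output 1; order=[1]; indeg=(1,0,1,0,0)
step 2: output 3; order=[1,3]; indeg=(0,0,1,0,0)
step 3: output 0; order=[1,3,0]; indeg=(0,0,1,0,0)
step 4: output 4; order=[1,3,0,4]; indeg=(0,0,0,0,0)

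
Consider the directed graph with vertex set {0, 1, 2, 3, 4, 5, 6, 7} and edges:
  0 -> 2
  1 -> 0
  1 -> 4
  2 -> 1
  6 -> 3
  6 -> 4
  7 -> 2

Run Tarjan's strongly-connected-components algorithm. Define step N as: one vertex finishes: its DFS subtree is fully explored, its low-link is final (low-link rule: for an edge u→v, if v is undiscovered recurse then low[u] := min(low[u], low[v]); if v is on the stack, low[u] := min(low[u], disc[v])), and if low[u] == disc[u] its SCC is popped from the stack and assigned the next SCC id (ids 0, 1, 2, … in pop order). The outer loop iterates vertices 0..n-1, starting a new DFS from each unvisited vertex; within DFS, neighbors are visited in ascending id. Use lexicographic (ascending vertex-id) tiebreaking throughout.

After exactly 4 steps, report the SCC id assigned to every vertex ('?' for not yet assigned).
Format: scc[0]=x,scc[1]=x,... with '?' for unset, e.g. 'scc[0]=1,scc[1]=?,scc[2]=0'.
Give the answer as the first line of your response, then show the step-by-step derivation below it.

scc[0]=1,scc[1]=1,scc[2]=1,scc[3]=?,scc[4]=0,scc[5]=?,scc[6]=?,scc[7]=?

step 1: low=(low[0]=0,low[1]=0,low[2]=1,low[3]=?,low[4]=3,low[5]=?,low[6]=?,low[7]=?); scc=(scc[0]=?,scc[1]=?,scc[2]=?,scc[3]=?,scc[4]=0,scc[5]=?,scc[6]=?,scc[7]=?)
step 2: low=(low[0]=0,low[1]=0,low[2]=1,low[3]=?,low[4]=3,low[5]=?,low[6]=?,low[7]=?); scc=(scc[0]=?,scc[1]=?,scc[2]=?,scc[3]=?,scc[4]=0,scc[5]=?,scc[6]=?,scc[7]=?)
step 3: low=(low[0]=0,low[1]=0,low[2]=0,low[3]=?,low[4]=3,low[5]=?,low[6]=?,low[7]=?); scc=(scc[0]=?,scc[1]=?,scc[2]=?,scc[3]=?,scc[4]=0,scc[5]=?,scc[6]=?,scc[7]=?)
step 4: low=(low[0]=0,low[1]=0,low[2]=0,low[3]=?,low[4]=3,low[5]=?,low[6]=?,low[7]=?); scc=(scc[0]=1,scc[1]=1,scc[2]=1,scc[3]=?,scc[4]=0,scc[5]=?,scc[6]=?,scc[7]=?)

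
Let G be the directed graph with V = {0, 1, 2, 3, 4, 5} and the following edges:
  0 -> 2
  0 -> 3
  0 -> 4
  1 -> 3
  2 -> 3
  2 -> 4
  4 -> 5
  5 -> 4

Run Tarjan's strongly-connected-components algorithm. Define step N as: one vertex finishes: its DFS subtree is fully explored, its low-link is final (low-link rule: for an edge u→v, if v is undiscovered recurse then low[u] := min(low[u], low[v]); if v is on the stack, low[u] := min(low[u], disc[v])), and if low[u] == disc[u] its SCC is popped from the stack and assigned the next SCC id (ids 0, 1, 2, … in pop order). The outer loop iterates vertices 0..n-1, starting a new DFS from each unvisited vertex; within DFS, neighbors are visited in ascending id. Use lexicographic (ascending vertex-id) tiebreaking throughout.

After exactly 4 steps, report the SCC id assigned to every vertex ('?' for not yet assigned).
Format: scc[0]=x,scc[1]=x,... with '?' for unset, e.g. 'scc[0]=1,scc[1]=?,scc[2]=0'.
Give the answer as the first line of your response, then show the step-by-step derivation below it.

scc[0]=?,scc[1]=?,scc[2]=2,scc[3]=0,scc[4]=1,scc[5]=1

step 1: low=(low[0]=0,low[1]=?,low[2]=1,low[3]=2,low[4]=?,low[5]=?); scc=(scc[0]=?,scc[1]=?,scc[2]=?,scc[3]=0,scc[4]=?,scc[5]=?)
step 2: low=(low[0]=0,low[1]=?,low[2]=1,low[3]=2,low[4]=3,low[5]=3); scc=(scc[0]=?,scc[1]=?,scc[2]=?,scc[3]=0,scc[4]=?,scc[5]=?)
step 3: low=(low[0]=0,low[1]=?,low[2]=1,low[3]=2,low[4]=3,low[5]=3); scc=(scc[0]=?,scc[1]=?,scc[2]=?,scc[3]=0,scc[4]=1,scc[5]=1)
step 4: low=(low[0]=0,low[1]=?,low[2]=1,low[3]=2,low[4]=3,low[5]=3); scc=(scc[0]=?,scc[1]=?,scc[2]=2,scc[3]=0,scc[4]=1,scc[5]=1)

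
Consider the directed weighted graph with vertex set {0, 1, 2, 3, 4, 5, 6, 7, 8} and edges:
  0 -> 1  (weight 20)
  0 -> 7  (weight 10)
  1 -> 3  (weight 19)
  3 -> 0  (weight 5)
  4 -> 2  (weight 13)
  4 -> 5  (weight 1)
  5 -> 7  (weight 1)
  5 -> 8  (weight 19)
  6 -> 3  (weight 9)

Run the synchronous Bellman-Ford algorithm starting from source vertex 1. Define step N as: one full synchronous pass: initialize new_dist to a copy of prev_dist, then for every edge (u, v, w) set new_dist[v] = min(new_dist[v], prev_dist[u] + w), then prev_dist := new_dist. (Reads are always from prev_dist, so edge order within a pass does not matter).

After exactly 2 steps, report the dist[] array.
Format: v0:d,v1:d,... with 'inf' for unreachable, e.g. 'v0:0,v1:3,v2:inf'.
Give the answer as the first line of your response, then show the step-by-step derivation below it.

v0:24,v1:0,v2:inf,v3:19,v4:inf,v5:inf,v6:inf,v7:inf,v8:inf

step 1: dist = v0:inf,v1:0,v2:inf,v3:19,v4:inf,v5:inf,v6:inf,v7:inf,v8:inf
step 2: dist = v0:24,v1:0,v2:inf,v3:19,v4:inf,v5:inf,v6:inf,v7:inf,v8:inf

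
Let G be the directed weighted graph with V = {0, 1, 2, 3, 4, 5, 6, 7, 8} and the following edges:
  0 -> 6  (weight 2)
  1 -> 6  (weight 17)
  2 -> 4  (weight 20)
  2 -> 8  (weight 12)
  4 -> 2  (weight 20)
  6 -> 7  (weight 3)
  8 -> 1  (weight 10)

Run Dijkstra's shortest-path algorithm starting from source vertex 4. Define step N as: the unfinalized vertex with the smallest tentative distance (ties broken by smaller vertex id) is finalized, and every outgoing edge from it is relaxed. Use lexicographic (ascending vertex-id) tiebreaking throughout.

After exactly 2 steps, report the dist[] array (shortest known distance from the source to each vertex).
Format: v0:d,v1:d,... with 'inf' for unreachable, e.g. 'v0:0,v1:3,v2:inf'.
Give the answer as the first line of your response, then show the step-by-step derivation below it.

v0:inf,v1:inf,v2:20,v3:inf,v4:0,v5:inf,v6:inf,v7:inf,v8:32

step 1: dist = v0:inf,v1:inf,v2:20,v3:inf,v4:0,v5:inf,v6:inf,v7:inf,v8:inf
step 2: dist = v0:inf,v1:inf,v2:20,v3:inf,v4:0,v5:inf,v6:inf,v7:inf,v8:32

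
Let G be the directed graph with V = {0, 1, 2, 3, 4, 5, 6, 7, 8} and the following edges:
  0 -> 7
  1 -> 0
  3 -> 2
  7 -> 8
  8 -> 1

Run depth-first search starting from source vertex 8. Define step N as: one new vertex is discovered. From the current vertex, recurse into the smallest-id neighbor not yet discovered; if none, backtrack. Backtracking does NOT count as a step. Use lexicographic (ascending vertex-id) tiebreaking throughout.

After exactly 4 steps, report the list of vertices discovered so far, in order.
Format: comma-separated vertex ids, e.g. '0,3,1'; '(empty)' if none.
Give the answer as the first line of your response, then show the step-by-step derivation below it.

8,1,0,7

step 1: discover 8; path=8; order=8
step 2: discover 1; path=8>1; order=8,1
step 3: discover 0; path=8>1>0; order=8,1,0
step 4: discover 7; path=8>1>0>7; order=8,1,0,7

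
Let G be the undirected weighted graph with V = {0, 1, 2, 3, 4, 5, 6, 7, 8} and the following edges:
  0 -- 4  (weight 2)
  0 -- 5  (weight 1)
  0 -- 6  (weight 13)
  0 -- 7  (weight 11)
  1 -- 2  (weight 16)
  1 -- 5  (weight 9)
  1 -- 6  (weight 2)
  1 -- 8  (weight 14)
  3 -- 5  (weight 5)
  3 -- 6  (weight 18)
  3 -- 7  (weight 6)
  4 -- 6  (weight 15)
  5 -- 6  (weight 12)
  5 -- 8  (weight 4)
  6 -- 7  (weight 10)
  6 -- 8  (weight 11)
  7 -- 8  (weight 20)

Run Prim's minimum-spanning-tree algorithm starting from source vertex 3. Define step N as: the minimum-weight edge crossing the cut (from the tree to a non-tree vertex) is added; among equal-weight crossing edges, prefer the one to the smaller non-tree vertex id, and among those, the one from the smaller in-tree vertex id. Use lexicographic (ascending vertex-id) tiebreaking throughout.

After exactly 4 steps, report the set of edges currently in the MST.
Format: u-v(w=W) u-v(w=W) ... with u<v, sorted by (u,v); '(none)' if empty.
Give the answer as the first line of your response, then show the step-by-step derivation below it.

0-4(w=2) 0-5(w=1) 3-5(w=5) 5-8(w=4)

step 1: add edge 3-5 (w=5); MST = {3-5(w=5)}
step 2: add edge 0-5 (w=1); MST = {0-5(w=1) 3-5(w=5)}
step 3: add edge 0-4 (w=2); MST = {0-4(w=2) 0-5(w=1) 3-5(w=5)}
step 4: add edge 5-8 (w=4); MST = {0-4(w=2) 0-5(w=1) 3-5(w=5) 5-8(w=4)}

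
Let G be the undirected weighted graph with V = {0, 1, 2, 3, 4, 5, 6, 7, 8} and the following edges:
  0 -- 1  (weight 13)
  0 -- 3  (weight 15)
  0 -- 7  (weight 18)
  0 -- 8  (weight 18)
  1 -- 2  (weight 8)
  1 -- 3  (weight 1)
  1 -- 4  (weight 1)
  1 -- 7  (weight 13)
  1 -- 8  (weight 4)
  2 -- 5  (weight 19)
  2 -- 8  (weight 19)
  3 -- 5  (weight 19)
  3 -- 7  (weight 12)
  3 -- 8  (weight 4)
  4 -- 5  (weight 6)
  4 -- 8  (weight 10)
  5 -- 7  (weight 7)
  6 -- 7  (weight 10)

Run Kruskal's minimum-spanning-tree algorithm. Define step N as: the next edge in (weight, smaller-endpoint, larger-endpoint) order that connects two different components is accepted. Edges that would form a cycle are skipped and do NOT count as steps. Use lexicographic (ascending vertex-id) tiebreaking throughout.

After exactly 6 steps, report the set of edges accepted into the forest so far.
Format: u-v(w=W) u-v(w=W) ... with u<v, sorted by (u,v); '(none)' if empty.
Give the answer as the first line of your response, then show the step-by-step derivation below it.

1-2(w=8) 1-3(w=1) 1-4(w=1) 1-8(w=4) 4-5(w=6) 5-7(w=7)

step 1: add edge 1-3 (w=1); MST = {1-3(w=1)}
step 2: add edge 1-4 (w=1); MST = {1-3(w=1) 1-4(w=1)}
step 3: add edge 1-8 (w=4); MST = {1-3(w=1) 1-4(w=1) 1-8(w=4)}
step 4: add edge 4-5 (w=6); MST = {1-3(w=1) 1-4(w=1) 1-8(w=4) 4-5(w=6)}
step 5: add edge 5-7 (w=7); MST = {1-3(w=1) 1-4(w=1) 1-8(w=4) 4-5(w=6) 5-7(w=7)}
step 6: add edge 1-2 (w=8); MST = {1-2(w=8) 1-3(w=1) 1-4(w=1) 1-8(w=4) 4-5(w=6) 5-7(w=7)}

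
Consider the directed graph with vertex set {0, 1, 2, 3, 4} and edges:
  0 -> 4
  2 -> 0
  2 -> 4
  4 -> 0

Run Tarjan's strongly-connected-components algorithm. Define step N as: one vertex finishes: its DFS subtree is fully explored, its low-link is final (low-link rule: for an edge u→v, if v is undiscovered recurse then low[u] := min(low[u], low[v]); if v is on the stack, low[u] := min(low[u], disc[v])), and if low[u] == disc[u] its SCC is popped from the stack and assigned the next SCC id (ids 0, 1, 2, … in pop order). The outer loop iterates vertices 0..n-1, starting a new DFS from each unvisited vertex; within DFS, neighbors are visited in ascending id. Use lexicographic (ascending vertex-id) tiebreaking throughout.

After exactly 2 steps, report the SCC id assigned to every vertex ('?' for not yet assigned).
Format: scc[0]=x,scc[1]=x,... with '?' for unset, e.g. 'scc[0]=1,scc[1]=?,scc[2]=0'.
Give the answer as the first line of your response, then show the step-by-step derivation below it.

scc[0]=0,scc[1]=?,scc[2]=?,scc[3]=?,scc[4]=0

step 1: low=(low[0]=0,low[1]=?,low[2]=?,low[3]=?,low[4]=0); scc=(scc[0]=?,scc[1]=?,scc[2]=?,scc[3]=?,scc[4]=?)
step 2: low=(low[0]=0,low[1]=?,low[2]=?,low[3]=?,low[4]=0); scc=(scc[0]=0,scc[1]=?,scc[2]=?,scc[3]=?,scc[4]=0)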